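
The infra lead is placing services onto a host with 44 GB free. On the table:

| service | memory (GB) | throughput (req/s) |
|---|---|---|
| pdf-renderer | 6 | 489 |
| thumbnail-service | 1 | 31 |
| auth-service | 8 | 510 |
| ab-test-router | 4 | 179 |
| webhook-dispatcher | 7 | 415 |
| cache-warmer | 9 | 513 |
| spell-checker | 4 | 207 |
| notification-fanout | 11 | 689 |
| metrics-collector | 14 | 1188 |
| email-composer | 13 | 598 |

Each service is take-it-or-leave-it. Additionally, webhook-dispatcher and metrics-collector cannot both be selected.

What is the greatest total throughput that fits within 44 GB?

3114

Best packing: pdf-renderer + thumbnail-service + auth-service + spell-checker + notification-fanout + metrics-collector — 44 GB, 3114 total.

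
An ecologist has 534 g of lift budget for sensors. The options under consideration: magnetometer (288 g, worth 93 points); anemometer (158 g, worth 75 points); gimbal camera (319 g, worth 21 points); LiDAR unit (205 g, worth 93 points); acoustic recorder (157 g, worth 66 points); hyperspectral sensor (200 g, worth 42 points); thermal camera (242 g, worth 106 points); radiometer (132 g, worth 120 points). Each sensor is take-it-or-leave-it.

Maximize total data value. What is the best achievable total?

Taking the top-ratio sensors first gives anemometer + LiDAR unit + radiometer for 288 (495 g).
Replace LiDAR unit with thermal camera: the trade gains 13 net, giving 301 at 532 g.

301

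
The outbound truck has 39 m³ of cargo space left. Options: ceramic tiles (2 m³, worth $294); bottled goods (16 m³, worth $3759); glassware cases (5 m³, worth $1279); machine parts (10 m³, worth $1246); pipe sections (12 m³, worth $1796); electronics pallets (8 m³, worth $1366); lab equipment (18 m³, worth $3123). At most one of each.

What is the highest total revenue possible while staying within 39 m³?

8161

Best packing: bottled goods + glassware cases + lab equipment — 39 m³, 8161 total.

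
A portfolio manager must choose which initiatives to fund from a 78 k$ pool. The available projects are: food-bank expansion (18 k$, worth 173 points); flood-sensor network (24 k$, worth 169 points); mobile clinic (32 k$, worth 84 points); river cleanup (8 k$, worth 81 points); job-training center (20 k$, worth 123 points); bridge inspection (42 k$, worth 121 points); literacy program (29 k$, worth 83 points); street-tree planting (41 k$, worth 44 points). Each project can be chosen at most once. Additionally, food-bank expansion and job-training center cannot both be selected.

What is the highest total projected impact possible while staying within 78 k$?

426

Best packing: food-bank expansion + flood-sensor network + mobile clinic — 74 k$, 426 total.
No other feasible combination exceeds 426.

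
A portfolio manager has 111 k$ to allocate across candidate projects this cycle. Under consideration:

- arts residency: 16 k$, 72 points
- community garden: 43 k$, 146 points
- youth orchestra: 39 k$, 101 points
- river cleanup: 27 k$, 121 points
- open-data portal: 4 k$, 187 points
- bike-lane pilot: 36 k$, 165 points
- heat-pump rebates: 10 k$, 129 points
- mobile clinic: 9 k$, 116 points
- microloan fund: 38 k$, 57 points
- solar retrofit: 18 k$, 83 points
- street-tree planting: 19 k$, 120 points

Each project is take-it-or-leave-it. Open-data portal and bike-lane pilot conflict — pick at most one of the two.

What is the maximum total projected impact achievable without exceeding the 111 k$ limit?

828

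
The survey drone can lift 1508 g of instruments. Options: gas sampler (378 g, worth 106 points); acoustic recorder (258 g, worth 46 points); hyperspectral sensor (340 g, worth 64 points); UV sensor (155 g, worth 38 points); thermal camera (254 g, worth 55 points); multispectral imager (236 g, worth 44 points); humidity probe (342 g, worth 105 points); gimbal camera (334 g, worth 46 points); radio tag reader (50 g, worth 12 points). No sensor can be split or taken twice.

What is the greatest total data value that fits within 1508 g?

369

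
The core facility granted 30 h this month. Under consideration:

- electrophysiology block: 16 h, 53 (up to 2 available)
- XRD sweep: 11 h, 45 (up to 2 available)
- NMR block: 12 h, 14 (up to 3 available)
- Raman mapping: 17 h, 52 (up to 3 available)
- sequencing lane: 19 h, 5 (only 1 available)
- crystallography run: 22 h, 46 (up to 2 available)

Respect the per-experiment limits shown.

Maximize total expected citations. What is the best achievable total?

Greedy by ratio would take 2×XRD sweep: 22 h used, total 90.
Replace XRD sweep with electrophysiology block: the trade gains 8 net, giving 98 at 27 h.
Nothing else within 30 h beats 98.

98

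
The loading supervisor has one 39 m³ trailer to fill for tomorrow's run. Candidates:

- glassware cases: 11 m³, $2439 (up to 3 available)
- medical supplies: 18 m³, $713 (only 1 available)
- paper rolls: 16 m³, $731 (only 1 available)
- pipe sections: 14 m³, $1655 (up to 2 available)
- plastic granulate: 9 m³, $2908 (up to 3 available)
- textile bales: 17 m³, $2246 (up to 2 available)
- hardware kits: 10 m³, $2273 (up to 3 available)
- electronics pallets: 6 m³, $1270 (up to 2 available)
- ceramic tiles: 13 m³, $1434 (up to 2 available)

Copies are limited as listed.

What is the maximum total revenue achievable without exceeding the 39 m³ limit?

By revenue per m³: plastic granulate 323.11, hardware kits 227.30, glassware cases 221.73 lead.
Taking the top-ratio shipments first gives 3×plastic granulate + hardware kits for 10997 (37 m³).
Dropping hardware kits frees 10 m³; slotting in 2×electronics pallets (12 m³) lifts the total to 11264 at 39 m³.

11264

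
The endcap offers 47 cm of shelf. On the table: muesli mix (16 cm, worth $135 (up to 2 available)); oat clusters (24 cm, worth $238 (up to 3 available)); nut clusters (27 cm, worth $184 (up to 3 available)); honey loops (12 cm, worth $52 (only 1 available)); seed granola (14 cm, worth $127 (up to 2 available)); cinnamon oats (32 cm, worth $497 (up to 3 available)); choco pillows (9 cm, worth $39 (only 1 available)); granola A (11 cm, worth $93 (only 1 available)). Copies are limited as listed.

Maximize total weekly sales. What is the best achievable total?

624

Seed granola + cinnamon oats uses 46 of the 47 cm and totals 624.
Every other selection either busts 47 cm or exceeds an availability limit or fails to beat 624.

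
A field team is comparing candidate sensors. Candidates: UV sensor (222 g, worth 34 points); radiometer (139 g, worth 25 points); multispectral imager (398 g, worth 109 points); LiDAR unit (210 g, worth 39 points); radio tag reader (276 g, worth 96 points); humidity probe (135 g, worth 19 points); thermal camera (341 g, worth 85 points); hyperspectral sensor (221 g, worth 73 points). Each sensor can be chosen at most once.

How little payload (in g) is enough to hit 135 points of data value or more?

Need the lightest bundle worth ≥ 135.
LiDAR unit + radio tag reader: 135 data value at 486 g.
Below 486 g the best achievable stays under 135.

486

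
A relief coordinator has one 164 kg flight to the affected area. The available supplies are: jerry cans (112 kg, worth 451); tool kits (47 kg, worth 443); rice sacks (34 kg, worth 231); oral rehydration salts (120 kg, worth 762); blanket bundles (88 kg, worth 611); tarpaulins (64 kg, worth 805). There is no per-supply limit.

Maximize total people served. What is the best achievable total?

1841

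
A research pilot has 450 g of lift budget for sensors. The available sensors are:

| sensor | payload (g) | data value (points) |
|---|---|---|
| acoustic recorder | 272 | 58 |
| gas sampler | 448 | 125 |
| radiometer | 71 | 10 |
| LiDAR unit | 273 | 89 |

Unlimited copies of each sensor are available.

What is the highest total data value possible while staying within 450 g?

The ratio heuristic lands on 2×radiometer + LiDAR unit (109) but leaves 35 g idle.
Replace 2×radiometer and LiDAR unit with gas sampler: the trade gains 16 net, giving 125 at 448 g.
Nothing else within 450 g beats 125.

125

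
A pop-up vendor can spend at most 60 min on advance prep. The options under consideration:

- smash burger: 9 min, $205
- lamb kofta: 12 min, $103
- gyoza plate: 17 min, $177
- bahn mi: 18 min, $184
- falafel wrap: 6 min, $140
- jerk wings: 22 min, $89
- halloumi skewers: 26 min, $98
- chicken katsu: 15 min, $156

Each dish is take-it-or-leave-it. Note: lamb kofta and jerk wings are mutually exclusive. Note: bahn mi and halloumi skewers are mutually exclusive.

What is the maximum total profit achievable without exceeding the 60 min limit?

788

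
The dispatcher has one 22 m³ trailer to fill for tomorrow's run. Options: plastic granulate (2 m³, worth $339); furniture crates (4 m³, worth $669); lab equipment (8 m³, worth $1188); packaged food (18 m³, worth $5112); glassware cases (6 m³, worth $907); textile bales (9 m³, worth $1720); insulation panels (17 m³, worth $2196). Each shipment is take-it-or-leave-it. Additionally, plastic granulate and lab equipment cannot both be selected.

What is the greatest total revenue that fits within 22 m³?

5781

Density check — packaged food 284.00, textile bales 191.11, plastic granulate 169.50 are the best per m³.
Greedy by ratio would take plastic granulate + packaged food: 20 m³ used, total 5451.
The 2 m³ tied up in plastic granulate is better spent on furniture crates — total rises to 5781 (22 m³).
That's the maximum — no feasible swap from here does better than 5781.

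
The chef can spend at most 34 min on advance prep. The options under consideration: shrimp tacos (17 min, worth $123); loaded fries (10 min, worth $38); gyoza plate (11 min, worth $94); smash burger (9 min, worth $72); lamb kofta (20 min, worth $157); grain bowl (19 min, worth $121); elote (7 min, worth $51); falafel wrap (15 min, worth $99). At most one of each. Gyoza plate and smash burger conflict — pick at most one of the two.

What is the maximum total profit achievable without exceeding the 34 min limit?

By profit per min: gyoza plate 8.55, smash burger 8.00, lamb kofta 7.85, elote 7.29 lead.
Taking gyoza plate + lamb kofta: 31 min used, 251 in profit.
The spare 3 min is too small for any remaining dish, and no feasible exchange beats 251.

251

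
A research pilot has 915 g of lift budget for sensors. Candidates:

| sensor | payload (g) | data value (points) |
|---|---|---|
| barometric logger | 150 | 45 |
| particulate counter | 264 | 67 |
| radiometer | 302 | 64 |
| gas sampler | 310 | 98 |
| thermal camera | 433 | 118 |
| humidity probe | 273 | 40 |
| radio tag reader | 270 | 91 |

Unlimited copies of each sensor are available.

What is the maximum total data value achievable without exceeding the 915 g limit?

287

Density check — radio tag reader 0.34, gas sampler 0.32, barometric logger 0.30 are the best per g.
Greedy by ratio would take 3×radio tag reader: 810 g used, total 273.
The 540 g tied up in 2×radio tag reader is better spent on 2×gas sampler — total rises to 287 (890 g).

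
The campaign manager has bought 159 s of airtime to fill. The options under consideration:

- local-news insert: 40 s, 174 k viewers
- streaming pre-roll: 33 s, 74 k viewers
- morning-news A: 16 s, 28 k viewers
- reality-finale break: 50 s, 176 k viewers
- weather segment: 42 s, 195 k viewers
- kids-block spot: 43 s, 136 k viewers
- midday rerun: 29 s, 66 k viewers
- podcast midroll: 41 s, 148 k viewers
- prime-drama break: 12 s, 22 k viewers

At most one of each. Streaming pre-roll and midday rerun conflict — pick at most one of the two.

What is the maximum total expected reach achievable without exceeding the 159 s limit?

591

Filling by ratio: local-news insert + weather segment + midday rerun + podcast midroll for 583, with 7 s left unused.
Dropping midday rerun frees 29 s; slotting in streaming pre-roll (33 s) lifts the total to 591 at 156 s.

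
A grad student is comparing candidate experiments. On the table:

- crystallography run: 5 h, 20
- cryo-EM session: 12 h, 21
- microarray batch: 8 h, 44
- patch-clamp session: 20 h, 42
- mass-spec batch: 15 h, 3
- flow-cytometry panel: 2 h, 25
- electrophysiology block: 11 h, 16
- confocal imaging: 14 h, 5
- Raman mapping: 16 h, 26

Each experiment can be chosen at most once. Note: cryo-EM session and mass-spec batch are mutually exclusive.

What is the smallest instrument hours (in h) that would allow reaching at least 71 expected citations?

Minimise h subject to total expected citations ≥ 71.
crystallography run + microarray batch + flow-cytometry panel reaches 89 using 15 h.
Below 15 h the best achievable stays under 71.

15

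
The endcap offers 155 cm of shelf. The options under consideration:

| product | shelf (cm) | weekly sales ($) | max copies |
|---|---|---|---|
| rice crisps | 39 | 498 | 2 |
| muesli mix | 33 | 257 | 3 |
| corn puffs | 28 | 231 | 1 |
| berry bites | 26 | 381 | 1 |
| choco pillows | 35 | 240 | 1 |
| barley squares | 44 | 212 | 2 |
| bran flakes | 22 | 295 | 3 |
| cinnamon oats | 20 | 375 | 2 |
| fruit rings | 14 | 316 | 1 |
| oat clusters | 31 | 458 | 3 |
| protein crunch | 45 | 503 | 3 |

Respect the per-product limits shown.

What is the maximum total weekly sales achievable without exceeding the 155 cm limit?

2495

Ranking by ratio (weekly sales/cm): fruit rings 22.57, cinnamon oats 18.75, oat clusters 14.77.
Filling by ratio: 2×cinnamon oats + fruit rings + 3×oat clusters for 2440, with 8 cm left unused.
The 62 cm tied up in 2×oat clusters is better spent on berry bites + 2×bran flakes — total rises to 2495 (155 cm).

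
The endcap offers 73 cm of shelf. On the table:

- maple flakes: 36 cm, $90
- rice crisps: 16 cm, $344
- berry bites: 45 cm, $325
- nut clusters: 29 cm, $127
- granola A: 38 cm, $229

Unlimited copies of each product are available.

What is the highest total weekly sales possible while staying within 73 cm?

1376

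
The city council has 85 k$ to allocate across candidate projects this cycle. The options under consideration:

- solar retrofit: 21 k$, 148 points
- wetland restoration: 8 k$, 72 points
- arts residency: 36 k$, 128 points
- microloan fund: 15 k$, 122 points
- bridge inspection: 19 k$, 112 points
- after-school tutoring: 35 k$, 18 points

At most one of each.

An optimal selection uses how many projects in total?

Optimal total is 470.
One optimal bundle: solar retrofit + wetland restoration + arts residency + microloan fund (80 k$).
Every optimal selection uses 4 projects.

4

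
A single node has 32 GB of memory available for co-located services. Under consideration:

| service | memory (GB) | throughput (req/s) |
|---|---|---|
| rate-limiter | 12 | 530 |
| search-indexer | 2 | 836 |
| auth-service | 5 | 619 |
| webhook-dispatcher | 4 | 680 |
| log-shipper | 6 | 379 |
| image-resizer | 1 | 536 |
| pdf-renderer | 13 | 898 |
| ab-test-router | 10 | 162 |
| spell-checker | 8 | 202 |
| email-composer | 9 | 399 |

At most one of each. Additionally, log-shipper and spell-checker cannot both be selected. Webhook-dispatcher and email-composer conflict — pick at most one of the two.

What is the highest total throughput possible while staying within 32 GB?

3948

Density check — image-resizer 536.00, search-indexer 418.00, webhook-dispatcher 170.00, auth-service 123.80 are the best per GB.
Search-indexer + auth-service + webhook-dispatcher + log-shipper + image-resizer + pdf-renderer uses 31 of the 32 GB and totals 3948.
No other feasible combination exceeds 3948.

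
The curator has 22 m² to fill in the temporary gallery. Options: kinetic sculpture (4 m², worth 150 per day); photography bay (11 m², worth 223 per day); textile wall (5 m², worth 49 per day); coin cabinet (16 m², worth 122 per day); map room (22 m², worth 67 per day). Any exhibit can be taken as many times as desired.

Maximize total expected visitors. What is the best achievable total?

Taking 5×kinetic sculpture: 20 m² used, 750 in expected visitors.

750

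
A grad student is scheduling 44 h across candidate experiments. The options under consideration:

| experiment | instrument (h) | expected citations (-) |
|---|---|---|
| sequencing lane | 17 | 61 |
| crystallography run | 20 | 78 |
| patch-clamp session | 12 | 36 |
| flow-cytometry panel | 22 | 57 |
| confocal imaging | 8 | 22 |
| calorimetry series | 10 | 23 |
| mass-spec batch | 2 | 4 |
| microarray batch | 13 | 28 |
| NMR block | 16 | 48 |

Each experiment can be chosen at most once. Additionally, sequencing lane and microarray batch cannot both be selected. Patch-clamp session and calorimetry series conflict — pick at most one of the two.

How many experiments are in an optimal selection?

The maximum expected citations within 44 h is 148.
crystallography run + confocal imaging + NMR block hits 148 at 44 h.
Every optimal selection uses 3 experiments.

3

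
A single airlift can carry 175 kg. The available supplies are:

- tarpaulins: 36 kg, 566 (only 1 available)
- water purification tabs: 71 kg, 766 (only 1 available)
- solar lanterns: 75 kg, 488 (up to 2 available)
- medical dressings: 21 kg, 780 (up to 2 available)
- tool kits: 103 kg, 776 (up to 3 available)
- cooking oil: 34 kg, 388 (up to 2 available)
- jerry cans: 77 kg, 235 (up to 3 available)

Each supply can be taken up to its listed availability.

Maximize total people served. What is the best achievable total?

2902

Tarpaulins + 2×medical dressings + 2×cooking oil uses 146 of the 175 kg and totals 2902.
No other feasible combination exceeds 2902.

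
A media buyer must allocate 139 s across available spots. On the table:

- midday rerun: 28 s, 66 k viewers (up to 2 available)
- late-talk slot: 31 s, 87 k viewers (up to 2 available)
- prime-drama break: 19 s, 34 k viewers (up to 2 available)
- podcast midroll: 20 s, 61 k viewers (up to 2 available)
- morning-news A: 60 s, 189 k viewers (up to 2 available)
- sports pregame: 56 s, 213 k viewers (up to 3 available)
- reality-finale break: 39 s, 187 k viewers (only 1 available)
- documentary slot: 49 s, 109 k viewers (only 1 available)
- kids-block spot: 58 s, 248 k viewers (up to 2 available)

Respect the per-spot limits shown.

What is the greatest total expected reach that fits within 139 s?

557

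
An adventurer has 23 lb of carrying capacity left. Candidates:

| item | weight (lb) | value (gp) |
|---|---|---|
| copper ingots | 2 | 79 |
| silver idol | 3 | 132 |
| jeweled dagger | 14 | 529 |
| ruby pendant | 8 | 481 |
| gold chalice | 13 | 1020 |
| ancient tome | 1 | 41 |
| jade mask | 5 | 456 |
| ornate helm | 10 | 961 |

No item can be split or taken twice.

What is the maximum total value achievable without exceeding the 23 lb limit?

Greedy by ratio would take ruby pendant + jade mask + ornate helm: 23 lb used, total 1898.
Dropping ruby pendant and jade mask frees 13 lb; slotting in gold chalice (13 lb) lifts the total to 1981 at 23 lb.
That's the maximum — no swap from here does better than 1981.

1981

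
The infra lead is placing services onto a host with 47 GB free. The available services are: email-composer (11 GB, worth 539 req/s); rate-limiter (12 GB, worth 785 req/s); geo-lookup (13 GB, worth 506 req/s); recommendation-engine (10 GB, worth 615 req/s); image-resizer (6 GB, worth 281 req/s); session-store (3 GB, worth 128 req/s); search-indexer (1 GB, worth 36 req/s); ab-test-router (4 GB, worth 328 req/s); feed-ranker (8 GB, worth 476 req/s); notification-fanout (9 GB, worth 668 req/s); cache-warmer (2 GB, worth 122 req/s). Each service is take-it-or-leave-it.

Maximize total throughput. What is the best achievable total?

Taking the top-ratio services first gives rate-limiter + recommendation-engine + search-indexer + ab-test-router + feed-ranker + notification-fanout + cache-warmer for 3030 (46 GB).
Dropping cache-warmer frees 2 GB; slotting in session-store (3 GB) lifts the total to 3036 at 47 GB.

3036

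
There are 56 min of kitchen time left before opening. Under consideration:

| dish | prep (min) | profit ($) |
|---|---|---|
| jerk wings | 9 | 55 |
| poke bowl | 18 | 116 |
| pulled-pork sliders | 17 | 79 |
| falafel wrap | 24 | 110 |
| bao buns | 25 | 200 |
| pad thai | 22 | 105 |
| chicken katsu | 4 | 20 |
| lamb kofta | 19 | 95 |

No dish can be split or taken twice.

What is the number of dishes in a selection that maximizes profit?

Optimal total is 391.
For example jerk wings + poke bowl + bao buns + chicken katsu achieves it, using 56 min.
Every optimal selection uses 4 dishes.

4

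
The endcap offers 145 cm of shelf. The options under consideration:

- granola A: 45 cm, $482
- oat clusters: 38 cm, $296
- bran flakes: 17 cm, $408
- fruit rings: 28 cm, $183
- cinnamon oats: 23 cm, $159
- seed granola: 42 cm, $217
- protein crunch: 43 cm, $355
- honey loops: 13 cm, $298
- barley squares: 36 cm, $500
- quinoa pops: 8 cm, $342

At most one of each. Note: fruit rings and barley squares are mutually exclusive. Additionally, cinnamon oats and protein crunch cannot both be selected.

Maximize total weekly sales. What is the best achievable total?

Granola A + bran flakes + cinnamon oats + honey loops + barley squares + quinoa pops uses 142 of the 145 cm and totals 2189.
Nothing else feasible within 145 cm beats 2189.

2189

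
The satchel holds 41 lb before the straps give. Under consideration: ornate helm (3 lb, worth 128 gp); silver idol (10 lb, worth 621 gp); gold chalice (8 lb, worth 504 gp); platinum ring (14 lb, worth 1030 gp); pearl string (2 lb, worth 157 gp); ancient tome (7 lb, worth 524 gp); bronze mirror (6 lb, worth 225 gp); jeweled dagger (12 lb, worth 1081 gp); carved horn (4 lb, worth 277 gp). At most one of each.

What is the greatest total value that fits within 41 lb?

3139

By value per lb: jeweled dagger 90.08, pearl string 78.50, ancient tome 74.86, platinum ring 73.57 lead.
Taking the top-ratio items first gives platinum ring + pearl string + ancient tome + jeweled dagger + carved horn for 3069 (39 lb).
The 6 lb tied up in pearl string and carved horn is better spent on gold chalice — total rises to 3139 (41 lb).
The closest alternative, platinum ring + pearl string + ancient tome + jeweled dagger + carved horn, reaches only 3069.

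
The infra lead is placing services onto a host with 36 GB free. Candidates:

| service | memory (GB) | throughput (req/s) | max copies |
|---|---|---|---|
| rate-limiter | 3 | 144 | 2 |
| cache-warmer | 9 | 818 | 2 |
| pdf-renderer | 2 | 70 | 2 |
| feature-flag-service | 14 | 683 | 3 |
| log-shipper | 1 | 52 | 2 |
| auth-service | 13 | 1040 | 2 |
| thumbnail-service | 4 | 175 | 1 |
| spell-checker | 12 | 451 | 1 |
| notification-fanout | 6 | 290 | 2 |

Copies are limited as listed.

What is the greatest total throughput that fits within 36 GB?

2950

A density-first pass picks rate-limiter + 2×cache-warmer + 2×log-shipper + auth-service — 2924 at 36 GB.
The 13 GB tied up in rate-limiter and cache-warmer and log-shipper is better spent on auth-service — total rises to 2950 (36 GB).
No other feasible combination exceeds 2950.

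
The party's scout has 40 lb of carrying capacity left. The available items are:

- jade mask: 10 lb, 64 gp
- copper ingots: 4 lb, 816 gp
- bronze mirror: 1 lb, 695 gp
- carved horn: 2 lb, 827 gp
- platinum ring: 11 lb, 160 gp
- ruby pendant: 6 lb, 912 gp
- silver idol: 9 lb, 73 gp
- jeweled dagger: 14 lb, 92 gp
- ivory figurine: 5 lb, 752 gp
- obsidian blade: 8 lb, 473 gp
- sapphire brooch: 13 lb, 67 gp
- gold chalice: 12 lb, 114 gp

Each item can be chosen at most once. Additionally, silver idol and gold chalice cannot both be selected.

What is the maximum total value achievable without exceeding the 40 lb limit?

4635

Taking copper ingots + bronze mirror + carved horn + platinum ring + ruby pendant + ivory figurine + obsidian blade: 37 lb used, 4635 in value.
The closest alternative, copper ingots + bronze mirror + carved horn + ruby pendant + ivory figurine + obsidian blade + gold chalice, reaches only 4589.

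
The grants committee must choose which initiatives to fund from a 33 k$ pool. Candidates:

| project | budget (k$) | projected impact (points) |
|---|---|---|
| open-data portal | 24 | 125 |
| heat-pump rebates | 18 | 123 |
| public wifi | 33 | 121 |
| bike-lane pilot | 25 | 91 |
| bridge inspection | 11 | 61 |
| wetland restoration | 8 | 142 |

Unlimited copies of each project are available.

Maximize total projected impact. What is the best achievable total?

Taking 4×wetland restoration: 32 k$ used, 568 in projected impact.

568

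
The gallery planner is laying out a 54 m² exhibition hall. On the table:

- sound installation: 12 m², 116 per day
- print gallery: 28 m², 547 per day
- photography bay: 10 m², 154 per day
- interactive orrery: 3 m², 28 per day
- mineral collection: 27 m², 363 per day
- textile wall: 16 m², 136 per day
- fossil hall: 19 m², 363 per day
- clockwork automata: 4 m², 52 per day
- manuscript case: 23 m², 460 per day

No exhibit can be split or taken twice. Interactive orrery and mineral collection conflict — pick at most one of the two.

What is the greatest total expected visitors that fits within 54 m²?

Best packing: print gallery + interactive orrery + manuscript case — 54 m², 1035 total.

1035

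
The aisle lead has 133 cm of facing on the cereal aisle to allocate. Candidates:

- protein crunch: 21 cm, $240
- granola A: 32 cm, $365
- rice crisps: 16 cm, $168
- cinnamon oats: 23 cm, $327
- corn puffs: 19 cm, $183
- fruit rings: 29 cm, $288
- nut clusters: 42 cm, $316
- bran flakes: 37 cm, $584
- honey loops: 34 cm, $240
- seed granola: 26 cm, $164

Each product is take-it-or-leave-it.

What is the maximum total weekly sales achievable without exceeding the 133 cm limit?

1699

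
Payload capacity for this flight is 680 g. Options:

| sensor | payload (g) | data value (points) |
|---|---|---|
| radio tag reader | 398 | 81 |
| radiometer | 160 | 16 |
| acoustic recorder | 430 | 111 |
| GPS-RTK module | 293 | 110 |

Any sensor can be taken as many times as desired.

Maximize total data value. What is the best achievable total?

Taking 2×GPS-RTK module: 586 g used, 220 in data value.
No other feasible combination exceeds 220.

220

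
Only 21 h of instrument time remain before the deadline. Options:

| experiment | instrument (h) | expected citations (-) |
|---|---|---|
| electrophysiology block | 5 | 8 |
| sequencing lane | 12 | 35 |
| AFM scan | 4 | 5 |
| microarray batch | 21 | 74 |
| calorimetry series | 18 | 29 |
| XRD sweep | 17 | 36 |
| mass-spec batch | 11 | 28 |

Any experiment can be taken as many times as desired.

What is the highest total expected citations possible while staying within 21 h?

By expected citations per h: microarray batch 3.52, sequencing lane 2.92, mass-spec batch 2.55, XRD sweep 2.12 lead.
The ratio ordering already packs tightly: microarray batch, 21 h, 74.

74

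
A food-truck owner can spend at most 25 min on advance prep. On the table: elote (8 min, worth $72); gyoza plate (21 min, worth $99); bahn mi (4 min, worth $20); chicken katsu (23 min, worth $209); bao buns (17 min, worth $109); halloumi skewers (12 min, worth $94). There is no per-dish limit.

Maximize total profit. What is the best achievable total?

216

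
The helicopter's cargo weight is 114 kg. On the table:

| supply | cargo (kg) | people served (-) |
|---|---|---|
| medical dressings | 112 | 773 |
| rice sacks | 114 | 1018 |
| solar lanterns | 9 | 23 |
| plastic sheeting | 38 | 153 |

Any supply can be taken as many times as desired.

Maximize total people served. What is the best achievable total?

Best packing: rice sacks — 114 kg, 1018 total.

1018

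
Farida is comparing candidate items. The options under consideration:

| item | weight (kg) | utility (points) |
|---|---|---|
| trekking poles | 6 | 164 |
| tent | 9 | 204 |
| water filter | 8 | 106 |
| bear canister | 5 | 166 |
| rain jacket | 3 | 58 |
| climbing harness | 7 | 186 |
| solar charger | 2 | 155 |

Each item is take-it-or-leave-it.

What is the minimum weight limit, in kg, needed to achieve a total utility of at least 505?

14

Look for the lowest-weight combination reaching 505.
bear canister + climbing harness + solar charger reaches 507 using 14 kg.
Any bundle with less than 14 kg falls short of 505.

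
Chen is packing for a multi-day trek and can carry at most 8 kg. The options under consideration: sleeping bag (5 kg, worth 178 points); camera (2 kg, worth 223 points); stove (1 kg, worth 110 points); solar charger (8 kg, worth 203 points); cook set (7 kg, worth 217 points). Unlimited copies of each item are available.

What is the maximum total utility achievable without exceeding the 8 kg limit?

892

Taking 4×camera: 8 kg used, 892 in utility.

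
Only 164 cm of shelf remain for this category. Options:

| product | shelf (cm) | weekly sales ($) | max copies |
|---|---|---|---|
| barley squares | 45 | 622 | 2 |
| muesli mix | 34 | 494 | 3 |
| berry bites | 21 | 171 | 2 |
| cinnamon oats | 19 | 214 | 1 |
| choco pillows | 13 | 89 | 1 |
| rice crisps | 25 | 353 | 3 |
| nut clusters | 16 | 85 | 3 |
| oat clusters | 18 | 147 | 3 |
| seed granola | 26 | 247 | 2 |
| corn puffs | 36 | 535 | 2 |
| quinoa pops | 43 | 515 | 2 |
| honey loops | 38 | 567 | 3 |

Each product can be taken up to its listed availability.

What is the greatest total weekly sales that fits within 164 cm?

Filling by ratio: choco pillows + corn puffs + 3×honey loops for 2325, with 1 cm left unused.
Dropping choco pillows and corn puffs frees 49 cm; slotting in 2×rice crisps (50 cm) lifts the total to 2407 at 164 cm.

2407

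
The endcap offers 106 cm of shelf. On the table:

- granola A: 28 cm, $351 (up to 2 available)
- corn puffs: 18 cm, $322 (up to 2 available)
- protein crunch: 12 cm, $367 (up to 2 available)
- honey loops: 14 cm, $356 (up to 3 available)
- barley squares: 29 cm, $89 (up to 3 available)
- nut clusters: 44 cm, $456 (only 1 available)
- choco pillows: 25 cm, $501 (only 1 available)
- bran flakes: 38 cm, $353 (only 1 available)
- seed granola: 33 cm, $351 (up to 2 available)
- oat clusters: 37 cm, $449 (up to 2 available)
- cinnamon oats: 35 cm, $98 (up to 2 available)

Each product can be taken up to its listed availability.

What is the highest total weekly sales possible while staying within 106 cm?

2446

Greedy by ratio would take 2×protein crunch + 3×honey loops + choco pillows: 91 cm used, total 2303.
The 25 cm tied up in choco pillows is better spent on 2×corn puffs — total rises to 2446 (102 cm).
Every other selection either busts 106 cm or exceeds an availability limit or fails to beat 2446.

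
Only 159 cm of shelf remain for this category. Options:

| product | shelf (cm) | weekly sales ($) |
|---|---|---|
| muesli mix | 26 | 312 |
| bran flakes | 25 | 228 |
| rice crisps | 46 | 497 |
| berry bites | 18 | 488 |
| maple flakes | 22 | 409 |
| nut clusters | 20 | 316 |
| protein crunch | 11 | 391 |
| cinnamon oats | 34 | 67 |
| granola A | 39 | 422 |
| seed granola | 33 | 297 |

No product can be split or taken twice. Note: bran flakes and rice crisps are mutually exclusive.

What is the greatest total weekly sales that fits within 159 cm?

2523

Taking the top-ratio products first gives muesli mix + berry bites + maple flakes + nut clusters + protein crunch + granola A for 2338 (136 cm).
Dropping muesli mix frees 26 cm; slotting in rice crisps (46 cm) lifts the total to 2523 at 156 cm.
An exhaustive check of the 1024 subsets confirms 2523.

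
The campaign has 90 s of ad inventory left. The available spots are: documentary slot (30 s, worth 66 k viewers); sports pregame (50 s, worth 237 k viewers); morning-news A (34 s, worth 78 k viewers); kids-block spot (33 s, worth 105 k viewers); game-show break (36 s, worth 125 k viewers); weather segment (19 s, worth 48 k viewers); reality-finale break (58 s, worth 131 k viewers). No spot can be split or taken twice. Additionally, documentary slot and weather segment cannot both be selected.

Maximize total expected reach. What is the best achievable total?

The ratio ordering already packs tightly: sports pregame + game-show break, 86 s, 362.

362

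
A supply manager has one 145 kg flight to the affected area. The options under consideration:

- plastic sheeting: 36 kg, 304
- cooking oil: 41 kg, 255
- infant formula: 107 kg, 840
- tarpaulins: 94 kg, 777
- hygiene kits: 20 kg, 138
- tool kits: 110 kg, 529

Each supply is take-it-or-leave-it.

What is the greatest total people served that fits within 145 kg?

1144

Taking the top-ratio supplies first gives plastic sheeting + tarpaulins for 1081 (130 kg).
The 94 kg tied up in tarpaulins is better spent on infant formula — total rises to 1144 (143 kg).
Nothing else within 145 kg beats 1144.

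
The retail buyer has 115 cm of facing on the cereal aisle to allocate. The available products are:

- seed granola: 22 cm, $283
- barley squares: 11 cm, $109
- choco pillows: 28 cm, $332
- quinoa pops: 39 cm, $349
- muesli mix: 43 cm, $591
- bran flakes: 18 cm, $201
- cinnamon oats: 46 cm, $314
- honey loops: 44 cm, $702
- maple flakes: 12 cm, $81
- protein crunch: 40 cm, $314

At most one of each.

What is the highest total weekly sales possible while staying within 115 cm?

Filling by ratio: seed granola + muesli mix + honey loops for 1576, with 6 cm left unused.
Dropping seed granola frees 22 cm; slotting in choco pillows (28 cm) lifts the total to 1625 at 115 cm.
Nothing else within 115 cm beats 1625.

1625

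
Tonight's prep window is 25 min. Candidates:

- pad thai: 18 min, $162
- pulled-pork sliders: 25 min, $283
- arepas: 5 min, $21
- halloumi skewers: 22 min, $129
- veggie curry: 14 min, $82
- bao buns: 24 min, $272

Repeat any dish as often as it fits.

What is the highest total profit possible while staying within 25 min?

283

Greedy by ratio would take bao buns: 24 min used, total 272.
Replace bao buns with pulled-pork sliders: the trade gains 11 net, giving 283 at 25 min.
That's the maximum — no swap from here does better than 283.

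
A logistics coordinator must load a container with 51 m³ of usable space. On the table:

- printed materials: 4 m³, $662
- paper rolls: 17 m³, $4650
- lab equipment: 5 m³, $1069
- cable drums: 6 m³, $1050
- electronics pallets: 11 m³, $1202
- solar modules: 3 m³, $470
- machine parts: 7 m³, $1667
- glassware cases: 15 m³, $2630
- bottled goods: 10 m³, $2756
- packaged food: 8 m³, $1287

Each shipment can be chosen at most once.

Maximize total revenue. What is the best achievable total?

12091

By revenue per m³: bottled goods 275.60, paper rolls 273.53, machine parts 238.14 lead.
The ratio heuristic lands on printed materials + paper rolls + lab equipment + cable drums + machine parts + bottled goods (11854) but leaves 2 m³ idle.
Replace cable drums with packaged food: the trade gains 237 net, giving 12091 at 51 m³.
No other feasible combination exceeds 12091.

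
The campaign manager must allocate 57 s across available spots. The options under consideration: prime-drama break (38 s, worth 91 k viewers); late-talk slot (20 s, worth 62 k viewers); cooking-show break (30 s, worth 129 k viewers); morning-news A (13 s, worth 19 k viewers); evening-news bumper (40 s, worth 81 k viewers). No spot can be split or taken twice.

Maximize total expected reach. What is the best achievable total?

Density check — cooking-show break 4.30, late-talk slot 3.10, prime-drama break 2.39 are the best per s.
The ratio ordering already packs tightly: late-talk slot + cooking-show break, 50 s, 191.
Nothing else within 57 s beats 191.

191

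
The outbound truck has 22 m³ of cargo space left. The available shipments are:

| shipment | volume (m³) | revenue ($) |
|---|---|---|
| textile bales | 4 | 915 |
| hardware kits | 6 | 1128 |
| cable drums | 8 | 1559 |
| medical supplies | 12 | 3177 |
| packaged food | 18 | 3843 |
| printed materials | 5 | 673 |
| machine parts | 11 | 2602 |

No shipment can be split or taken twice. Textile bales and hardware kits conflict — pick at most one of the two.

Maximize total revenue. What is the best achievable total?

Taking textile bales + medical supplies + printed materials: 21 m³ used, 4765 in revenue.
Runner-up textile bales + packaged food tops out at 4758.

4765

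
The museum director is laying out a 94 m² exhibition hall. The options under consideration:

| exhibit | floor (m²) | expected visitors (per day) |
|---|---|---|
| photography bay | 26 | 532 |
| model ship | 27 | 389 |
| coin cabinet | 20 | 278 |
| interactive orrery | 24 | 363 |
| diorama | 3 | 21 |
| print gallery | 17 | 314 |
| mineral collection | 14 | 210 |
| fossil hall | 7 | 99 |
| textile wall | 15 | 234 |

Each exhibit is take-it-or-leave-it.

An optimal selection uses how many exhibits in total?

4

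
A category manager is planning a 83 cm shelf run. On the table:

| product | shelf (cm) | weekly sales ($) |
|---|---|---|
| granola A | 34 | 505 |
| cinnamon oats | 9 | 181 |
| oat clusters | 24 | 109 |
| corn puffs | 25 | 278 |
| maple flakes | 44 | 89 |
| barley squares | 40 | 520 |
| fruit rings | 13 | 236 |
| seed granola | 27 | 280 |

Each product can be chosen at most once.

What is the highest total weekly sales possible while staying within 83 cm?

Filling by ratio: granola A + cinnamon oats + corn puffs + fruit rings for 1200, with 2 cm left unused.
Replace corn puffs and fruit rings with barley squares: the trade gains 6 net, giving 1206 at 83 cm.
Nothing else within 83 cm beats 1206.

1206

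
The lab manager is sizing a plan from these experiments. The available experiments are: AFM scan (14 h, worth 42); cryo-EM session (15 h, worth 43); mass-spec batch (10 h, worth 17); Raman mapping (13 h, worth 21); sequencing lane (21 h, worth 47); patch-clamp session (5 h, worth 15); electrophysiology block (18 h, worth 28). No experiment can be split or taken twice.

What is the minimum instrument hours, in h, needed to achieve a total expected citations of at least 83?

29

Look for the lowest-instrument combination reaching 83.
AFM scan + cryo-EM session: 85 expected citations at 29 h.
Any bundle with less than 29 h falls short of 83.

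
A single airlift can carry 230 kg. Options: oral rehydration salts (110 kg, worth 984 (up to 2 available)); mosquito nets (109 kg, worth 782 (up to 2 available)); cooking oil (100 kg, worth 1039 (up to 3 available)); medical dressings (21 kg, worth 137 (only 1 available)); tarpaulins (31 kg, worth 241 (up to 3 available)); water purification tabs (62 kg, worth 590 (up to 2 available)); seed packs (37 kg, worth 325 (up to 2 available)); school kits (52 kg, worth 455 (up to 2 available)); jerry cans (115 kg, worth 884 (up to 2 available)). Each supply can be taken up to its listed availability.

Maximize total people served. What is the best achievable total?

2219

Greedy by ratio would take 2×cooking oil + medical dressings: 221 kg used, total 2215.
Replace cooking oil and medical dressings with 2×water purification tabs: the trade gains 4 net, giving 2219 at 224 kg.
No other feasible combination exceeds 2219.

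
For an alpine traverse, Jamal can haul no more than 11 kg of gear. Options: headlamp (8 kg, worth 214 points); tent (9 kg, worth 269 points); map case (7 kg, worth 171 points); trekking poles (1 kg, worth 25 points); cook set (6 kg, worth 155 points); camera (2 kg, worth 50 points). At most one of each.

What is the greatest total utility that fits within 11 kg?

Greedy by ratio would take tent + trekking poles: 10 kg used, total 294.
The 1 kg tied up in trekking poles is better spent on camera — total rises to 319 (11 kg).

319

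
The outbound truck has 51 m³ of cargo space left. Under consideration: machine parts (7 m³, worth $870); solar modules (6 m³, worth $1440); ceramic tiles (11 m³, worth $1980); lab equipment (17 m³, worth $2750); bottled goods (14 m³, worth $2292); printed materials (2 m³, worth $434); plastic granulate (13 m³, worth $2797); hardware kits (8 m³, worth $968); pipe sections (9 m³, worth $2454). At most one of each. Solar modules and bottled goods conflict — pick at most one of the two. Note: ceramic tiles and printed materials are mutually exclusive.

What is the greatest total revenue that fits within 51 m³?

9981

Best packing: ceramic tiles + lab equipment + plastic granulate + pipe sections — 50 m³, 9981 total.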